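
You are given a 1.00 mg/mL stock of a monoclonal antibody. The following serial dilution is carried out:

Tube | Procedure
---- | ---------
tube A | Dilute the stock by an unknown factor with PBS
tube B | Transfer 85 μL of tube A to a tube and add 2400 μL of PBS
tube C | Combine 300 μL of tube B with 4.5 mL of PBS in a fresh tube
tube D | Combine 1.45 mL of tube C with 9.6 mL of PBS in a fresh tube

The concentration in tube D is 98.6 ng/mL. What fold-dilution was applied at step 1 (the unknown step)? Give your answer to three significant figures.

2.85-fold

Step 1: unknown factor x
Step 2: 85 μL + 2400 μL = 2485 μL total → factor 2485/85 = 29.235
Step 3: 300 μL + 4.5 mL = 4800 μL total → factor 4800/300 = 16
Step 4: 1.45 mL + 9.6 mL = 11.05 mL total → factor 11.05/1.45 = 7.6207
Product of known-step factors = 3564.7
Overall factor = 1.00 mg/mL / (98.6 ng/mL) = 10142
x = 10142 / 3564.7 = 2.85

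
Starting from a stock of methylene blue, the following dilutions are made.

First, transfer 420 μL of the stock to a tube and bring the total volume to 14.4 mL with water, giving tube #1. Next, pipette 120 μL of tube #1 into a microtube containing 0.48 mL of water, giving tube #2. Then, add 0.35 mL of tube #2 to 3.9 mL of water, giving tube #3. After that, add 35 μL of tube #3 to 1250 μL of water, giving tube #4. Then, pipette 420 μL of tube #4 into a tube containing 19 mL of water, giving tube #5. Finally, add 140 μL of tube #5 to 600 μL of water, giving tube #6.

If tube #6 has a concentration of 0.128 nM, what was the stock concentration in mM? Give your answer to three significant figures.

Step 1: 420 μL brought to 14.4 mL → factor 14400/420 = 34.286
Step 2: 120 μL + 0.48 mL = 600 μL total → factor 600/120 = 5
Step 3: 0.35 mL + 3.9 mL = 4.25 mL total → factor 4.25/0.35 = 12.143
Step 4: 35 μL + 1250 μL = 1285 μL total → factor 1285/35 = 36.714
Step 5: 420 μL + 19 mL = 19420 μL total → factor 19420/420 = 46.238
Step 6: 140 μL + 600 μL = 740 μL total → factor 740/140 = 5.2857
Overall dilution factor = 34.286 × 5 × 12.143 × 36.714 × 46.238 × 5.2857 = 1.8679 × 10^7
Stock = 0.128 nM × 1.8679 × 10^7 = 2.391 × 10^6 nM = 2.39 mM

2.39 mM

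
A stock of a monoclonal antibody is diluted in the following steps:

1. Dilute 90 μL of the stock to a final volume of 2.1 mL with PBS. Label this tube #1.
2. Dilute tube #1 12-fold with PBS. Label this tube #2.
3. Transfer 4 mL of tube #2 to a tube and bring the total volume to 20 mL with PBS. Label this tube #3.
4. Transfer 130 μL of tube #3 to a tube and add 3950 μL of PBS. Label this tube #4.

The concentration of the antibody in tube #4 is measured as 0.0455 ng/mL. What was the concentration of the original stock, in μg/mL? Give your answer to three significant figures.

2.00 μg/mL

Step 1: 90 μL brought to 2.1 mL → factor 2100/90 = 23.333
Step 2: 12-fold → factor 12
Step 3: 4 mL brought to 20 mL → factor 20/4 = 5
Step 4: 130 μL + 3950 μL = 4080 μL total → factor 4080/130 = 31.385
Overall dilution factor = 23.333 × 12 × 5 × 31.385 = 43938
Stock = 0.0455 ng/mL × 43938 = 1999 ng/mL = 2.00 μg/mL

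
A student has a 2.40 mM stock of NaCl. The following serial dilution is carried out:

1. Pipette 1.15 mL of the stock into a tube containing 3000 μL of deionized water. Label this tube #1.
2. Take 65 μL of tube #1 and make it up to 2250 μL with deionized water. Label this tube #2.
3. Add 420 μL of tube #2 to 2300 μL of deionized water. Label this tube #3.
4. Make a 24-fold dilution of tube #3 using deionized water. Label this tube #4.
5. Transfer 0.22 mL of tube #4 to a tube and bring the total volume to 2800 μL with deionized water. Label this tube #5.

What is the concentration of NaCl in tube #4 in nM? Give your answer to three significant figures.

Step 1: 1.15 mL + 3000 μL = 4.15 mL total → factor 4.15/1.15 = 3.6087
Step 2: 65 μL brought to 2250 μL → factor 2250/65 = 34.615
Step 3: 420 μL + 2300 μL = 2720 μL total → factor 2720/420 = 6.4762
Step 4: 24-fold → factor 24
Dilution factor through tube #4 = 3.6087 × 34.615 × 6.4762 × 24 = 19416
[tube #4] = 2.40 mM / 19416 = 0.0001236 mM = 124 nM

124 nM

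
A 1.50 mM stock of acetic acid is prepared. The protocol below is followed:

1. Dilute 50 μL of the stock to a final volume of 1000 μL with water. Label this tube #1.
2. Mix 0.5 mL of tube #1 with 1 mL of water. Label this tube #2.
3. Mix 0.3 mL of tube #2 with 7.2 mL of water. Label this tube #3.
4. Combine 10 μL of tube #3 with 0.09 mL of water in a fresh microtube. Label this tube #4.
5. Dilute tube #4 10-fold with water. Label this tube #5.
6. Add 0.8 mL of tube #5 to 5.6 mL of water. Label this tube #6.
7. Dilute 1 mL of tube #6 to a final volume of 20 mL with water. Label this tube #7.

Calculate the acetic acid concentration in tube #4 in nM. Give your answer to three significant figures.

Step 1: 50 μL brought to 1000 μL → factor 1000/50 = 20
Step 2: 0.5 mL + 1 mL = 1.5 mL total → factor 1.5/0.5 = 3
Step 3: 0.3 mL + 7.2 mL = 7.5 mL total → factor 7.5/0.3 = 25
Step 4: 10 μL + 0.09 mL = 100 μL total → factor 100/10 = 10
Dilution factor through tube #4 = 20 × 3 × 25 × 10 = 15000
[tube #4] = 1.50 mM / 15000 = 0.0001000 mM = 100 nM

100 nM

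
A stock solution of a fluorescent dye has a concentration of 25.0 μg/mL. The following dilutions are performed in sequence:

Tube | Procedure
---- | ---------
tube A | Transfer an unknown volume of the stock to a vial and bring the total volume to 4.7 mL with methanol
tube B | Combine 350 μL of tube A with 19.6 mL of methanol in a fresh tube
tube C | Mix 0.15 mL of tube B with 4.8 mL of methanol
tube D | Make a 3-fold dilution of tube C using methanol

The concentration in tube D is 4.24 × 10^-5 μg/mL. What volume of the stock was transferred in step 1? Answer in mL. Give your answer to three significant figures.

0.0450 mL

Step 1: v brought to 4.7 mL → factor = 4.7 mL/v
Step 2: 350 μL + 19.6 mL = 19950 μL total → factor 19950/350 = 57
Step 3: 0.15 mL + 4.8 mL = 4.95 mL total → factor 4.95/0.15 = 33
Step 4: 3-fold → factor 3
Product of known-step factors = 5643
Overall factor = 25.0 μg/mL / (4.24 × 10^-5 μg/mL) = 5.8962 × 10^5
Step-1 factor = 5.8962 × 10^5 / 5643 = 104.49
v = 4.7 mL / 104.49 = 0.0450 mL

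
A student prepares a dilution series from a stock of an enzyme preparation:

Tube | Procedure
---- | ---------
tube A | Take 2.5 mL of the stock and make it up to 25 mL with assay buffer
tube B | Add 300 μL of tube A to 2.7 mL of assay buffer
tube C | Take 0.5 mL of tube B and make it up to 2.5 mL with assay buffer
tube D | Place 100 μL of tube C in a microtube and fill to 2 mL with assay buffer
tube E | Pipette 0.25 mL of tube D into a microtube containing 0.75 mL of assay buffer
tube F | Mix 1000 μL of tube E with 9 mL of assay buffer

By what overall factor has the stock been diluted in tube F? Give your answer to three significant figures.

4.00 × 10^5

Step 1: 2.5 mL brought to 25 mL → factor 25/2.5 = 10
Step 2: 300 μL + 2.7 mL = 3000 μL total → factor 3000/300 = 10
Step 3: 0.5 mL brought to 2.5 mL → factor 2.5/0.5 = 5
Step 4: 100 μL brought to 2 mL → factor 2000/100 = 20
Step 5: 0.25 mL + 0.75 mL = 1 mL total → factor 1/0.25 = 4
Step 6: 1000 μL + 9 mL = 10000 μL total → factor 10000/1000 = 10
Overall dilution factor = 10 × 10 × 5 × 20 × 4 × 10 = 4 × 10^5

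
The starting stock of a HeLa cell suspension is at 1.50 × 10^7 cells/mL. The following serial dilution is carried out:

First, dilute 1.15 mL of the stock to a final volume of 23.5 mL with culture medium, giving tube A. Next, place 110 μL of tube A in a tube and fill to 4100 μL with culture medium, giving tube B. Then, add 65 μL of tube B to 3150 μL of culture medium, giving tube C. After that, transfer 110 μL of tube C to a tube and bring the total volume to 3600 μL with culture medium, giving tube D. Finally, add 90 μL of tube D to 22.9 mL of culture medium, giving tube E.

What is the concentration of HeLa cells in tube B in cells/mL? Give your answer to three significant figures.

Step 1: 1.15 mL brought to 23.5 mL → factor 23.5/1.15 = 20.435
Step 2: 110 μL brought to 4100 μL → factor 4100/110 = 37.273
Dilution factor through tube B = 20.435 × 37.273 = 761.66
[tube B] = 1.50 × 10^7 cells/mL / 761.66 = 1.97 × 10^4 cells/mL

1.97 × 10^4 cells/mL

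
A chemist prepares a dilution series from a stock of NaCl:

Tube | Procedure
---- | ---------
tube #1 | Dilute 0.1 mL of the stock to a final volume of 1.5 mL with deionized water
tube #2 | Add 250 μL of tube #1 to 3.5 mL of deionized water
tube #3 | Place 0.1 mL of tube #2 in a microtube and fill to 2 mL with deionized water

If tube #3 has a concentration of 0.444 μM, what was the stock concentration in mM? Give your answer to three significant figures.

2.00 mM

Step 1: 0.1 mL brought to 1.5 mL → factor 1.5/0.1 = 15
Step 2: 250 μL + 3.5 mL = 3750 μL total → factor 3750/250 = 15
Step 3: 0.1 mL brought to 2 mL → factor 2/0.1 = 20
Overall dilution factor = 15 × 15 × 20 = 4500
Stock = 0.444 μM × 4500 = 1998 μM = 2.00 mM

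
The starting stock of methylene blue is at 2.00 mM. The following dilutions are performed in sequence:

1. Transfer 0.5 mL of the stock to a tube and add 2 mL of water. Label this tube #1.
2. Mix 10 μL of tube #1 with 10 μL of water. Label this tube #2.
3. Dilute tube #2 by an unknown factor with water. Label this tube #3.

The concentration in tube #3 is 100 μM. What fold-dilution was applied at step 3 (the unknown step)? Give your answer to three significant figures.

2.00-fold

Step 1: 0.5 mL + 2 mL = 2.5 mL total → factor 2.5/0.5 = 5
Step 2: 10 μL + 10 μL = 20 μL total → factor 20/10 = 2
Step 3: unknown factor x
Product of known-step factors = 10
Overall factor = 2.00 mM / (100 μM) = 20
x = 20 / 10 = 2.00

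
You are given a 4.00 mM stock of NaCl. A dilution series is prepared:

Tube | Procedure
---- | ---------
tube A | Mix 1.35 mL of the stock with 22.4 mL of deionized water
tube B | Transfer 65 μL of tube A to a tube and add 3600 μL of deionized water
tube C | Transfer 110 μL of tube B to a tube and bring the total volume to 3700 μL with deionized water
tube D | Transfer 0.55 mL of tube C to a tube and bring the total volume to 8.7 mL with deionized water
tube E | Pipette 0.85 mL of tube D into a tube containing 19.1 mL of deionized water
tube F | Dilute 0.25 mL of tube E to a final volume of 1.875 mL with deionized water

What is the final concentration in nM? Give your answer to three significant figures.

0.0431 nM

Step 1: 1.35 mL + 22.4 mL = 23.75 mL total → factor 23.75/1.35 = 17.593
Step 2: 65 μL + 3600 μL = 3665 μL total → factor 3665/65 = 56.385
Step 3: 110 μL brought to 3700 μL → factor 3700/110 = 33.636
Step 4: 0.55 mL brought to 8.7 mL → factor 8.7/0.55 = 15.818
Step 5: 0.85 mL + 19.1 mL = 19.95 mL total → factor 19.95/0.85 = 23.471
Step 6: 0.25 mL brought to 1.875 mL → factor 1.875/0.25 = 7.5
Overall dilution factor = 17.593 × 56.385 × 33.636 × 15.818 × 23.471 × 7.5 = 9.2905 × 10^7
Final = 4.00 mM / 9.2905 × 10^7 = 4.305 × 10^-8 mM = 0.0431 nM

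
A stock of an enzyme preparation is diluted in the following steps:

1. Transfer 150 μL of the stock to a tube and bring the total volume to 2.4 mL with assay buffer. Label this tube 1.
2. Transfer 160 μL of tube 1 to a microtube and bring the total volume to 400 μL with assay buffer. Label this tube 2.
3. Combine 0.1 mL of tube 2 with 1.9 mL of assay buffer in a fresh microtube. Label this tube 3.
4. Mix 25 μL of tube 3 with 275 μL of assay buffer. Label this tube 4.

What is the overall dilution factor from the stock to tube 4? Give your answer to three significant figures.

Step 1: 150 μL brought to 2.4 mL → factor 2400/150 = 16
Step 2: 160 μL brought to 400 μL → factor 400/160 = 2.5
Step 3: 0.1 mL + 1.9 mL = 2 mL total → factor 2/0.1 = 20
Step 4: 25 μL + 275 μL = 300 μL total → factor 300/25 = 12
Overall dilution factor = 16 × 2.5 × 20 × 12 = 9600

9.60 × 10^3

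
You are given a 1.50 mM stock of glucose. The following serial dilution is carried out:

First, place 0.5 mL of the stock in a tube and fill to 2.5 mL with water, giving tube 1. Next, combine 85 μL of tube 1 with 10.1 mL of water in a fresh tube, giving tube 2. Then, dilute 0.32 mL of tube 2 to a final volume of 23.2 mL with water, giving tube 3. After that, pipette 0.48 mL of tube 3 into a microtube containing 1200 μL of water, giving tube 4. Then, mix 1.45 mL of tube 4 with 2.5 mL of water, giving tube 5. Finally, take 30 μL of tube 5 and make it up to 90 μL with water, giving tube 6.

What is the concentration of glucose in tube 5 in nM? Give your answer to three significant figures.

Step 1: 0.5 mL brought to 2.5 mL → factor 2.5/0.5 = 5
Step 2: 85 μL + 10.1 mL = 10185 μL total → factor 10185/85 = 119.82
Step 3: 0.32 mL brought to 23.2 mL → factor 23.2/0.32 = 72.5
Step 4: 0.48 mL + 1200 μL = 1.68 mL total → factor 1.68/0.48 = 3.5
Step 5: 1.45 mL + 2.5 mL = 3.95 mL total → factor 3.95/1.45 = 2.7241
Dilution factor through tube 5 = 5 × 119.82 × 72.5 × 3.5 × 2.7241 = 4.1414 × 10^5
[tube 5] = 1.50 mM / 4.1414 × 10^5 = 3.622 × 10^-6 mM = 3.62 nM

3.62 nM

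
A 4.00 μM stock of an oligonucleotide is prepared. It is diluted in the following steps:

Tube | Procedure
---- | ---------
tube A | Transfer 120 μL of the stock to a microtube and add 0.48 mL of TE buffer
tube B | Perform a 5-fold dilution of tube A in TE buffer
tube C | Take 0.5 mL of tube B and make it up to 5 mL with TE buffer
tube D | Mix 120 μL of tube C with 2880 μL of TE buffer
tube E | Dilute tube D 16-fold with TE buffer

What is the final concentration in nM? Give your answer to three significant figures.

0.0400 nM

Step 1: 120 μL + 0.48 mL = 600 μL total → factor 600/120 = 5
Step 2: 5-fold → factor 5
Step 3: 0.5 mL brought to 5 mL → factor 5/0.5 = 10
Step 4: 120 μL + 2880 μL = 3000 μL total → factor 3000/120 = 25
Step 5: 16-fold → factor 16
Overall dilution factor = 5 × 5 × 10 × 25 × 16 = 1 × 10^5
Final = 4.00 μM / 1 × 10^5 = 4.000 × 10^-5 μM = 0.0400 nM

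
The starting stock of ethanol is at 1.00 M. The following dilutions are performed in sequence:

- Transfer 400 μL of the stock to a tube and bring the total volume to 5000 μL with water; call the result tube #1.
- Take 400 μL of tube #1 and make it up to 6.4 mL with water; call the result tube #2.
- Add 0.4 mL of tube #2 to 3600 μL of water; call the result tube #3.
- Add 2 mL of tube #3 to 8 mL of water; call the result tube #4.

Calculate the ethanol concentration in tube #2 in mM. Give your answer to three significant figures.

Step 1: 400 μL brought to 5000 μL → factor 5000/400 = 12.5
Step 2: 400 μL brought to 6.4 mL → factor 6400/400 = 16
Dilution factor through tube #2 = 12.5 × 16 = 200
[tube #2] = 1.00 M / 200 = 0.005000 M = 5.00 mM

5.00 mM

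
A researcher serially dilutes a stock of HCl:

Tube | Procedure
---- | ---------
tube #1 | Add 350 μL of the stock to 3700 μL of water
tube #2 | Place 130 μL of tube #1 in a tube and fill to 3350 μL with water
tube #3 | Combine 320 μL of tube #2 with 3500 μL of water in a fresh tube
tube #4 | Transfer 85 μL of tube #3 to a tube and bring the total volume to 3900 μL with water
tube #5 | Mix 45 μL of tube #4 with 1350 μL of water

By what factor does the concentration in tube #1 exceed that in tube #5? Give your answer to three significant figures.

Step 1: 350 μL + 3700 μL = 4050 μL total → factor 4050/350 = 11.571
Step 2: 130 μL brought to 3350 μL → factor 3350/130 = 25.769
Step 3: 320 μL + 3500 μL = 3820 μL total → factor 3820/320 = 11.938
Step 4: 85 μL brought to 3900 μL → factor 3900/85 = 45.882
Step 5: 45 μL + 1350 μL = 1395 μL total → factor 1395/45 = 31
Dilution factor to tube #1 = 11.571; to tube #5 = 5.063 × 10^6
[tube #1]/[tube #5] = (factor to tube #5)/(factor to tube #1) = 5.063 × 10^6/11.571 = 4.38 × 10^5

4.38 × 10^5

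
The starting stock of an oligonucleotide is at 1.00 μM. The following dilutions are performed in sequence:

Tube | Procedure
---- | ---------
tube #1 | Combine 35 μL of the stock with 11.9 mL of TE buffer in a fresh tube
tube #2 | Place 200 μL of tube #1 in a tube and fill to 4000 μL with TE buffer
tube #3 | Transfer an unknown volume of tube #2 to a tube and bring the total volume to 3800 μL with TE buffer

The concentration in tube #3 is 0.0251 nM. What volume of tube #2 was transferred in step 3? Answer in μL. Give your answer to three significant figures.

650 μL

Step 1: 35 μL + 11.9 mL = 11935 μL total → factor 11935/35 = 341
Step 2: 200 μL brought to 4000 μL → factor 4000/200 = 20
Step 3: v brought to 3800 μL → factor = 3800 μL/v
Product of known-step factors = 6820
Overall factor = 1.00 μM / (0.0251 nM) = 39841
Step-3 factor = 39841 / 6820 = 5.8417
v = 3800 μL / 5.8417 = 650 μL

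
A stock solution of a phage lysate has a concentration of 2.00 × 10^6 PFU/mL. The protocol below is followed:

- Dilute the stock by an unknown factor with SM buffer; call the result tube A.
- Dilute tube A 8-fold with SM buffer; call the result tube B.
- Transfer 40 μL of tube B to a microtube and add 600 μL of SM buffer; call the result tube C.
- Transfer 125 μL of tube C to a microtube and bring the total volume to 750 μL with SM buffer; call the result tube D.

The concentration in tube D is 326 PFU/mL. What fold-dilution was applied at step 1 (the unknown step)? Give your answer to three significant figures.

7.99-fold

Step 1: unknown factor x
Step 2: 8-fold → factor 8
Step 3: 40 μL + 600 μL = 640 μL total → factor 640/40 = 16
Step 4: 125 μL brought to 750 μL → factor 750/125 = 6
Product of known-step factors = 768
Overall factor = 2.00 × 10^6 PFU/mL / (326 PFU/mL) = 6135
x = 6135 / 768 = 7.99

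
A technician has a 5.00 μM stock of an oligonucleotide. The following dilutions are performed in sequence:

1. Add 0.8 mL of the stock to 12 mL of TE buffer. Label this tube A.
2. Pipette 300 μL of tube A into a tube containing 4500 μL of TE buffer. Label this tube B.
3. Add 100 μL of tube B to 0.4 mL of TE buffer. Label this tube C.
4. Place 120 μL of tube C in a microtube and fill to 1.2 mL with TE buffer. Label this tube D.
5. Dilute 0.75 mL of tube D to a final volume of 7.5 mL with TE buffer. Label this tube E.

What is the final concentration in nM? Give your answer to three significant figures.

Step 1: 0.8 mL + 12 mL = 12.8 mL total → factor 12.8/0.8 = 16
Step 2: 300 μL + 4500 μL = 4800 μL total → factor 4800/300 = 16
Step 3: 100 μL + 0.4 mL = 500 μL total → factor 500/100 = 5
Step 4: 120 μL brought to 1.2 mL → factor 1200/120 = 10
Step 5: 0.75 mL brought to 7.5 mL → factor 7.5/0.75 = 10
Overall dilution factor = 16 × 16 × 5 × 10 × 10 = 1.28 × 10^5
Final = 5.00 μM / 1.28 × 10^5 = 3.906 × 10^-5 μM = 0.0391 nM

0.0391 nM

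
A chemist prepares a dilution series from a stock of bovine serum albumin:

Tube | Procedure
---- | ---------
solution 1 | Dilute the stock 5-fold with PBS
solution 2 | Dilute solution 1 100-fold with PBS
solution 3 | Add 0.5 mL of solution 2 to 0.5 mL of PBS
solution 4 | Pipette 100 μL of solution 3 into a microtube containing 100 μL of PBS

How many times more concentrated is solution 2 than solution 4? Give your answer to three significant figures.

Step 1: 5-fold → factor 5
Step 2: 100-fold → factor 100
Step 3: 0.5 mL + 0.5 mL = 1 mL total → factor 1/0.5 = 2
Step 4: 100 μL + 100 μL = 200 μL total → factor 200/100 = 2
Dilution factor to solution 2 = 500; to solution 4 = 2000
[solution 2]/[solution 4] = (factor to solution 4)/(factor to solution 2) = 2000/500 = 4.00

4.00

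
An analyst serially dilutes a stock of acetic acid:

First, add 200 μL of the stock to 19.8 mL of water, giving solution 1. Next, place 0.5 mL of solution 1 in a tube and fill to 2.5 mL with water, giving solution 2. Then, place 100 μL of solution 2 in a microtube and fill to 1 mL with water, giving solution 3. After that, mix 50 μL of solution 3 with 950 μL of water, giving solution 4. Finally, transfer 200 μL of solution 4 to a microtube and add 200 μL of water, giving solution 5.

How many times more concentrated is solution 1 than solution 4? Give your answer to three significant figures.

Step 1: 200 μL + 19.8 mL = 20000 μL total → factor 20000/200 = 100
Step 2: 0.5 mL brought to 2.5 mL → factor 2.5/0.5 = 5
Step 3: 100 μL brought to 1 mL → factor 1000/100 = 10
Step 4: 50 μL + 950 μL = 1000 μL total → factor 1000/50 = 20
Dilution factor to solution 1 = 100; to solution 4 = 1 × 10^5
[solution 1]/[solution 4] = (factor to solution 4)/(factor to solution 1) = 1 × 10^5/100 = 1.00 × 10^3

1.00 × 10^3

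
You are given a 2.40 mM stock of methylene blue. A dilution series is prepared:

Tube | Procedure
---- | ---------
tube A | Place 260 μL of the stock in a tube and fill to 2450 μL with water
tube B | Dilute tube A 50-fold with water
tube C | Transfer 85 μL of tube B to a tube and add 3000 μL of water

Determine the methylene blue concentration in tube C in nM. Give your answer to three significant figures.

140 nM

Step 1: 260 μL brought to 2450 μL → factor 2450/260 = 9.4231
Step 2: 50-fold → factor 50
Step 3: 85 μL + 3000 μL = 3085 μL total → factor 3085/85 = 36.294
Overall dilution factor = 9.4231 × 50 × 36.294 = 17100
Final = 2.40 mM / 17100 = 0.0001403 mM = 140 nM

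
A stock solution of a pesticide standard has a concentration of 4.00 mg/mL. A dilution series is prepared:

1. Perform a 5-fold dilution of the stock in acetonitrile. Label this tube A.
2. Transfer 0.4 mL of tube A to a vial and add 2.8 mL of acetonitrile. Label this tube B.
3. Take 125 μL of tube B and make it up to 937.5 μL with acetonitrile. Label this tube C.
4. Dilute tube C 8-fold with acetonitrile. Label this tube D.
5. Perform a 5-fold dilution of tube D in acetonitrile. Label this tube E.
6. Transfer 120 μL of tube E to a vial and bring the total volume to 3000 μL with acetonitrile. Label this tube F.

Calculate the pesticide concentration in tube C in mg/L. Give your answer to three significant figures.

13.3 mg/L

Step 1: 5-fold → factor 5
Step 2: 0.4 mL + 2.8 mL = 3.2 mL total → factor 3.2/0.4 = 8
Step 3: 125 μL brought to 937.5 μL → factor 937.5/125 = 7.5
Dilution factor through tube C = 5 × 8 × 7.5 = 300
[tube C] = 4.00 mg/mL / 300 = 0.01333 mg/mL = 13.3 mg/L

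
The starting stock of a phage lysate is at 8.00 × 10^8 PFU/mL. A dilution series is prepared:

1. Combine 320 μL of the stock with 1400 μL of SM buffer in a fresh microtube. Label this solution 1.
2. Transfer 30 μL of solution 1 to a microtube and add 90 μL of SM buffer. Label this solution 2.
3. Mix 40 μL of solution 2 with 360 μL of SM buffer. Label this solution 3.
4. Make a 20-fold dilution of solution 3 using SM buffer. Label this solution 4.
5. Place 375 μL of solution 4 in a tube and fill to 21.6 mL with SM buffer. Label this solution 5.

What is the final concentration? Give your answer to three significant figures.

3.23 × 10^3 PFU/mL

Step 1: 320 μL + 1400 μL = 1720 μL total → factor 1720/320 = 5.375
Step 2: 30 μL + 90 μL = 120 μL total → factor 120/30 = 4
Step 3: 40 μL + 360 μL = 400 μL total → factor 400/40 = 10
Step 4: 20-fold → factor 20
Step 5: 375 μL brought to 21.6 mL → factor 21600/375 = 57.6
Overall dilution factor = 5.375 × 4 × 10 × 20 × 57.6 = 2.4768 × 10^5
Final = 8.00 × 10^8 PFU/mL / 2.4768 × 10^5 = 3.23 × 10^3 PFU/mL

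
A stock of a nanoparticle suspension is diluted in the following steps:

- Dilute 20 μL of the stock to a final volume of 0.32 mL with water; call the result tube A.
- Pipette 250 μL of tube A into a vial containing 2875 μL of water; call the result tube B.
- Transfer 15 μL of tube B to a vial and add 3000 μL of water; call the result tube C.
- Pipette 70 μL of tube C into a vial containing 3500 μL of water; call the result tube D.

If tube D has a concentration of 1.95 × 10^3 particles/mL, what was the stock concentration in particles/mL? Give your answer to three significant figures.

4.00 × 10^9 particles/mL

Step 1: 20 μL brought to 0.32 mL → factor 320/20 = 16
Step 2: 250 μL + 2875 μL = 3125 μL total → factor 3125/250 = 12.5
Step 3: 15 μL + 3000 μL = 3015 μL total → factor 3015/15 = 201
Step 4: 70 μL + 3500 μL = 3570 μL total → factor 3570/70 = 51
Overall dilution factor = 16 × 12.5 × 201 × 51 = 2.0502 × 10^6
Stock = 1.95 × 10^3 particles/mL × 2.0502 × 10^6 = 4.00 × 10^9 particles/mL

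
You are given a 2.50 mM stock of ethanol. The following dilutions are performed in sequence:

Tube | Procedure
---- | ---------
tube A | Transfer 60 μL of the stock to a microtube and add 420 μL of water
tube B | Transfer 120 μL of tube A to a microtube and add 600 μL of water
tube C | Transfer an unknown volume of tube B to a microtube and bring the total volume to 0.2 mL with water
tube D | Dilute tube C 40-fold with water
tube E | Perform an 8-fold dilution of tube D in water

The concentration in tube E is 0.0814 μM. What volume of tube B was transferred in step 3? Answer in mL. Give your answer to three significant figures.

0.100 mL

Step 1: 60 μL + 420 μL = 480 μL total → factor 480/60 = 8
Step 2: 120 μL + 600 μL = 720 μL total → factor 720/120 = 6
Step 3: v brought to 0.2 mL → factor = 0.2 mL/v
Step 4: 40-fold → factor 40
Step 5: 8-fold → factor 8
Product of known-step factors = 15360
Overall factor = 2.50 mM / (0.0814 μM) = 30713
Step-3 factor = 30713 / 15360 = 1.9995
v = 0.2 mL / 1.9995 = 0.100 mL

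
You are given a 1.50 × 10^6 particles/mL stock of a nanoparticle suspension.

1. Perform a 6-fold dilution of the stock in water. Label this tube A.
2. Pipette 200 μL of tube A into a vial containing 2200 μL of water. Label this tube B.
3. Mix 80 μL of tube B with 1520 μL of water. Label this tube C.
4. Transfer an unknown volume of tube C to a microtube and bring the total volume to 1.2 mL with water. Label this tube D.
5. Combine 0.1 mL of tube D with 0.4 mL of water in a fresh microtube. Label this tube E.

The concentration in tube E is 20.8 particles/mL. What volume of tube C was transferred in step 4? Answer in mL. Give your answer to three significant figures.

0.120 mL

Step 1: 6-fold → factor 6
Step 2: 200 μL + 2200 μL = 2400 μL total → factor 2400/200 = 12
Step 3: 80 μL + 1520 μL = 1600 μL total → factor 1600/80 = 20
Step 4: v brought to 1.2 mL → factor = 1.2 mL/v
Step 5: 0.1 mL + 0.4 mL = 0.5 mL total → factor 0.5/0.1 = 5
Product of known-step factors = 7200
Overall factor = 1.50 × 10^6 particles/mL / (20.8 particles/mL) = 72115
Step-4 factor = 72115 / 7200 = 10.016
v = 1.2 mL / 10.016 = 0.120 mL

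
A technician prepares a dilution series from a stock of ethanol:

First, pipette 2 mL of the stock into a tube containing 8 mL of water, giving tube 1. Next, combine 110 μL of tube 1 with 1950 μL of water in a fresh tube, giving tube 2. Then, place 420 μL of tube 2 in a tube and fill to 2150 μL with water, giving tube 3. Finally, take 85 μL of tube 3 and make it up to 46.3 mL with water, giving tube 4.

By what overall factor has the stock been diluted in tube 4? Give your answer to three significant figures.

2.61 × 10^5

Step 1: 2 mL + 8 mL = 10 mL total → factor 10/2 = 5
Step 2: 110 μL + 1950 μL = 2060 μL total → factor 2060/110 = 18.727
Step 3: 420 μL brought to 2150 μL → factor 2150/420 = 5.119
Step 4: 85 μL brought to 46.3 mL → factor 46300/85 = 544.71
Overall dilution factor = 5 × 18.727 × 5.119 × 544.71 = 2.6109 × 10^5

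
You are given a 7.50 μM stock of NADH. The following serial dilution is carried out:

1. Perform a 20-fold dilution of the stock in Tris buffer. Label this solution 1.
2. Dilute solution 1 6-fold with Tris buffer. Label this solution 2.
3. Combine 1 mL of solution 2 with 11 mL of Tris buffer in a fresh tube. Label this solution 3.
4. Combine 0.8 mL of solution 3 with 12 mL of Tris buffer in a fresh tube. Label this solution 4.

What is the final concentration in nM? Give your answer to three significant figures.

0.326 nM

Step 1: 20-fold → factor 20
Step 2: 6-fold → factor 6
Step 3: 1 mL + 11 mL = 12 mL total → factor 12/1 = 12
Step 4: 0.8 mL + 12 mL = 12.8 mL total → factor 12.8/0.8 = 16
Overall dilution factor = 20 × 6 × 12 × 16 = 23040
Final = 7.50 μM / 23040 = 0.0003255 μM = 0.326 nM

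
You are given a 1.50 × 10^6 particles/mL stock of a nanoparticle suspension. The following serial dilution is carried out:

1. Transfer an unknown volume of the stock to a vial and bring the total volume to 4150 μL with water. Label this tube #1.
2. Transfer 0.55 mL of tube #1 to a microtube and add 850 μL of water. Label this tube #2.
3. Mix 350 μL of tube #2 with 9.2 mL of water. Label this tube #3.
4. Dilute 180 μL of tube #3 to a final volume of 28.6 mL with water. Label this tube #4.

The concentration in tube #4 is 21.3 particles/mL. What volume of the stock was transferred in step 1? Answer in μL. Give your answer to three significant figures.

Step 1: v brought to 4150 μL → factor = 4150 μL/v
Step 2: 0.55 mL + 850 μL = 1.4 mL total → factor 1.4/0.55 = 2.5455
Step 3: 350 μL + 9.2 mL = 9550 μL total → factor 9550/350 = 27.286
Step 4: 180 μL brought to 28.6 mL → factor 28600/180 = 158.89
Product of known-step factors = 11036
Overall factor = 1.50 × 10^6 particles/mL / (21.3 particles/mL) = 70423
Step-1 factor = 70423 / 11036 = 6.3814
v = 4150 μL / 6.3814 = 650 μL

650 μL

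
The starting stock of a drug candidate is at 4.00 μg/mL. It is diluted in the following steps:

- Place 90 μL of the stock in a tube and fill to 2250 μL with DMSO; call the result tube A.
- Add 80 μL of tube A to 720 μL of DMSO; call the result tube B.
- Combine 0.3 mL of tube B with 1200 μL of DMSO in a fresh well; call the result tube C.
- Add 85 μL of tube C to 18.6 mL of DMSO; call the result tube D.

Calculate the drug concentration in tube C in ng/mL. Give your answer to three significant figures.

Step 1: 90 μL brought to 2250 μL → factor 2250/90 = 25
Step 2: 80 μL + 720 μL = 800 μL total → factor 800/80 = 10
Step 3: 0.3 mL + 1200 μL = 1.5 mL total → factor 1.5/0.3 = 5
Dilution factor through tube C = 25 × 10 × 5 = 1250
[tube C] = 4.00 μg/mL / 1250 = 0.003200 μg/mL = 3.20 ng/mL

3.20 ng/mL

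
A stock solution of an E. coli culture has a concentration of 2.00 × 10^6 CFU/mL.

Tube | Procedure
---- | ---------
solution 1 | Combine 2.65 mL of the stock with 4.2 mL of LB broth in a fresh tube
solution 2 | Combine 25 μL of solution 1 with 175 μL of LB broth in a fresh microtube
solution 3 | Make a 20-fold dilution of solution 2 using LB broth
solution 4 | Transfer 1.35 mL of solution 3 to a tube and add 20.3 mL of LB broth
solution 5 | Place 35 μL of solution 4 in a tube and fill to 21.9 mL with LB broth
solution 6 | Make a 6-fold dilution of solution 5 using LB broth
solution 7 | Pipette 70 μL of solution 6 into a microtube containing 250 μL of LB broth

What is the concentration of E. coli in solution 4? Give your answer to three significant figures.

302 CFU/mL

Step 1: 2.65 mL + 4.2 mL = 6.85 mL total → factor 6.85/2.65 = 2.5849
Step 2: 25 μL + 175 μL = 200 μL total → factor 200/25 = 8
Step 3: 20-fold → factor 20
Step 4: 1.35 mL + 20.3 mL = 21.65 mL total → factor 21.65/1.35 = 16.037
Dilution factor through solution 4 = 2.5849 × 8 × 20 × 16.037 = 6632.7
[solution 4] = 2.00 × 10^6 CFU/mL / 6632.7 = 302 CFU/mL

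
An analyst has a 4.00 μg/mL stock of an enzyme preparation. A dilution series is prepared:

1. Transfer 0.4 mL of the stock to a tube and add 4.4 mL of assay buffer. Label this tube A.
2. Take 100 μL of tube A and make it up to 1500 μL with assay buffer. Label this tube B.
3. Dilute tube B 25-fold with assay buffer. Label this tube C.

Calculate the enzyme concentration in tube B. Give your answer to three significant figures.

0.0222 μg/mL

Step 1: 0.4 mL + 4.4 mL = 4.8 mL total → factor 4.8/0.4 = 12
Step 2: 100 μL brought to 1500 μL → factor 1500/100 = 15
Dilution factor through tube B = 12 × 15 = 180
[tube B] = 4.00 μg/mL / 180 = 0.0222 μg/mL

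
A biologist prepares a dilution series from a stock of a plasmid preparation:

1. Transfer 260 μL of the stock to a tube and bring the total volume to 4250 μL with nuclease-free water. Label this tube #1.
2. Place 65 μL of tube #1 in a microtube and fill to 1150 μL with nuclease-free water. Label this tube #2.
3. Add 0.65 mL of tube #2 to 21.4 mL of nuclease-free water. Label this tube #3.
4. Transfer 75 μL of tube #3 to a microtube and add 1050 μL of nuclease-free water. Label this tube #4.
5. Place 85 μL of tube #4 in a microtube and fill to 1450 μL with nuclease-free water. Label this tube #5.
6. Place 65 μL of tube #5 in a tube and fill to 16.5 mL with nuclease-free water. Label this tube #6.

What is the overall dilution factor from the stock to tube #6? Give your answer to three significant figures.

6.37 × 10^8

Step 1: 260 μL brought to 4250 μL → factor 4250/260 = 16.346
Step 2: 65 μL brought to 1150 μL → factor 1150/65 = 17.692
Step 3: 0.65 mL + 21.4 mL = 22.05 mL total → factor 22.05/0.65 = 33.923
Step 4: 75 μL + 1050 μL = 1125 μL total → factor 1125/75 = 15
Step 5: 85 μL brought to 1450 μL → factor 1450/85 = 17.059
Step 6: 65 μL brought to 16.5 mL → factor 16500/65 = 253.85
Overall dilution factor = 16.346 × 17.692 × 33.923 × 15 × 17.059 × 253.85 = 6.3724 × 10^8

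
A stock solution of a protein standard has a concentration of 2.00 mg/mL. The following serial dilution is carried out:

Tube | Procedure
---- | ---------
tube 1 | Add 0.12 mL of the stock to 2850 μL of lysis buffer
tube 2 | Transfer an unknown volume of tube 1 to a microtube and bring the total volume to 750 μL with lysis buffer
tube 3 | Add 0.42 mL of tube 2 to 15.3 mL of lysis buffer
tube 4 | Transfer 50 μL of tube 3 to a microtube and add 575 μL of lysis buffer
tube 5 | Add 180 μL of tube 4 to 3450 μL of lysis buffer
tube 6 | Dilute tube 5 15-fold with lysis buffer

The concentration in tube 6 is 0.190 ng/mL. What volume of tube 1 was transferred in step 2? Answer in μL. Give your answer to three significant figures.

250 μL

Step 1: 0.12 mL + 2850 μL = 2.97 mL total → factor 2.97/0.12 = 24.75
Step 2: v brought to 750 μL → factor = 750 μL/v
Step 3: 0.42 mL + 15.3 mL = 15.72 mL total → factor 15.72/0.42 = 37.429
Step 4: 50 μL + 575 μL = 625 μL total → factor 625/50 = 12.5
Step 5: 180 μL + 3450 μL = 3630 μL total → factor 3630/180 = 20.167
Step 6: 15-fold → factor 15
Product of known-step factors = 3.5028 × 10^6
Overall factor = 2.00 mg/mL / (0.190 ng/mL) = 1.0526 × 10^7
Step-2 factor = 1.0526 × 10^7 / 3.5028 × 10^6 = 3.0051
v = 750 μL / 3.0051 = 250 μL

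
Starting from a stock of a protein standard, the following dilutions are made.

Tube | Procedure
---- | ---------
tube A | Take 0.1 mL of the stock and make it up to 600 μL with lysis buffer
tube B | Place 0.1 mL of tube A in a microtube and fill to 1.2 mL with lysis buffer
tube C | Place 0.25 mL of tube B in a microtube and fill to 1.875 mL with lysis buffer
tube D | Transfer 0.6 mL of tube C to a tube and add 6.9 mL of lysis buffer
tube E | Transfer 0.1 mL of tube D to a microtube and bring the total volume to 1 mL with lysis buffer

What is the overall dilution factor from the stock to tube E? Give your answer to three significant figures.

6.75 × 10^4

Step 1: 0.1 mL brought to 600 μL → factor 0.6/0.1 = 6
Step 2: 0.1 mL brought to 1.2 mL → factor 1.2/0.1 = 12
Step 3: 0.25 mL brought to 1.875 mL → factor 1.875/0.25 = 7.5
Step 4: 0.6 mL + 6.9 mL = 7.5 mL total → factor 7.5/0.6 = 12.5
Step 5: 0.1 mL brought to 1 mL → factor 1/0.1 = 10
Overall dilution factor = 6 × 12 × 7.5 × 12.5 × 10 = 67500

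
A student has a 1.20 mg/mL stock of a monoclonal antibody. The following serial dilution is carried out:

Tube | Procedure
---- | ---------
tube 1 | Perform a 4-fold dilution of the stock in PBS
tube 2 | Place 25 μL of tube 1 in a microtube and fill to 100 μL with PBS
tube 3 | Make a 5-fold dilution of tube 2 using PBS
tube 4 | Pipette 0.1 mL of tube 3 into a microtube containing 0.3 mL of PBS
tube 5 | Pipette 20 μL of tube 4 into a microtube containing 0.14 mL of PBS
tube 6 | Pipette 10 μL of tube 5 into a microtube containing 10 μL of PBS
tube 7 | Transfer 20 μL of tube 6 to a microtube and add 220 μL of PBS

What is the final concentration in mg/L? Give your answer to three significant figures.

0.0195 mg/L

Step 1: 4-fold → factor 4
Step 2: 25 μL brought to 100 μL → factor 100/25 = 4
Step 3: 5-fold → factor 5
Step 4: 0.1 mL + 0.3 mL = 0.4 mL total → factor 0.4/0.1 = 4
Step 5: 20 μL + 0.14 mL = 160 μL total → factor 160/20 = 8
Step 6: 10 μL + 10 μL = 20 μL total → factor 20/10 = 2
Step 7: 20 μL + 220 μL = 240 μL total → factor 240/20 = 12
Overall dilution factor = 4 × 4 × 5 × 4 × 8 × 2 × 12 = 61440
Final = 1.20 mg/mL / 61440 = 1.953 × 10^-5 mg/mL = 0.0195 mg/L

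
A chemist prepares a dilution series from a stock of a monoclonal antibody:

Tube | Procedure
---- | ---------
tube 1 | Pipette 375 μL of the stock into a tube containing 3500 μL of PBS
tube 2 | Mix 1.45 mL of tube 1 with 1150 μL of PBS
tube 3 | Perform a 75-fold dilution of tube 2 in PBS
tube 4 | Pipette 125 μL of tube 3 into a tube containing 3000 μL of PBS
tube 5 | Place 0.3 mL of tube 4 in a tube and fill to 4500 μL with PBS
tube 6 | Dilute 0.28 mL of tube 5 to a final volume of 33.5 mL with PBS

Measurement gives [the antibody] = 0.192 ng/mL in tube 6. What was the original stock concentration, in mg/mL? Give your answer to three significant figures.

12.0 mg/mL

Step 1: 375 μL + 3500 μL = 3875 μL total → factor 3875/375 = 10.333
Step 2: 1.45 mL + 1150 μL = 2.6 mL total → factor 2.6/1.45 = 1.7931
Step 3: 75-fold → factor 75
Step 4: 125 μL + 3000 μL = 3125 μL total → factor 3125/125 = 25
Step 5: 0.3 mL brought to 4500 μL → factor 4.5/0.3 = 15
Step 6: 0.28 mL brought to 33.5 mL → factor 33.5/0.28 = 119.64
Overall dilution factor = 10.333 × 1.7931 × 75 × 25 × 15 × 119.64 = 6.2348 × 10^7
Stock = 0.192 ng/mL × 6.2348 × 10^7 = 1.197 × 10^7 ng/mL = 12.0 mg/mL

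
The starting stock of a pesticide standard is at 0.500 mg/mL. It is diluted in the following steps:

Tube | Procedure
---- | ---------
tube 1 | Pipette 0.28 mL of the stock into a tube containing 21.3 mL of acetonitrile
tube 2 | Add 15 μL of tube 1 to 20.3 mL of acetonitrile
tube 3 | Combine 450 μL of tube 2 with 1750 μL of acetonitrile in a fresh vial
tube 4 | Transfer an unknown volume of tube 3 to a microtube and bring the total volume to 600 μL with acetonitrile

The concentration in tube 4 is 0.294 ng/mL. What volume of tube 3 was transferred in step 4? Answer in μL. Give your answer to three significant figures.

Step 1: 0.28 mL + 21.3 mL = 21.58 mL total → factor 21.58/0.28 = 77.071
Step 2: 15 μL + 20.3 mL = 20315 μL total → factor 20315/15 = 1354.3
Step 3: 450 μL + 1750 μL = 2200 μL total → factor 2200/450 = 4.8889
Step 4: v brought to 600 μL → factor = 600 μL/v
Product of known-step factors = 5.103 × 10^5
Overall factor = 0.500 mg/mL / (0.294 ng/mL) = 1.7007 × 10^6
Step-4 factor = 1.7007 × 10^6 / 5.103 × 10^5 = 3.3327
v = 600 μL / 3.3327 = 180 μL

180 μL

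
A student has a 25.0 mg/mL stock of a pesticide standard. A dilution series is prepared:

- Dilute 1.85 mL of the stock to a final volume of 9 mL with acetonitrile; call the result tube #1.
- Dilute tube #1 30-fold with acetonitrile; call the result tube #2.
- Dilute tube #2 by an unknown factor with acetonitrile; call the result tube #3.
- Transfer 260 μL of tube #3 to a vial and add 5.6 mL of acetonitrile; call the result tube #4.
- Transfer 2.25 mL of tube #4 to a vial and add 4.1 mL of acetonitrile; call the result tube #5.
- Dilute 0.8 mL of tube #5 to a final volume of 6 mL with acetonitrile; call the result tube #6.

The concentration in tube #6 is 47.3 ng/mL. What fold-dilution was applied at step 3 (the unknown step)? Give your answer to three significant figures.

Step 1: 1.85 mL brought to 9 mL → factor 9/1.85 = 4.8649
Step 2: 30-fold → factor 30
Step 3: unknown factor x
Step 4: 260 μL + 5.6 mL = 5860 μL total → factor 5860/260 = 22.538
Step 5: 2.25 mL + 4.1 mL = 6.35 mL total → factor 6.35/2.25 = 2.8222
Step 6: 0.8 mL brought to 6 mL → factor 6/0.8 = 7.5
Product of known-step factors = 69626
Overall factor = 25.0 mg/mL / (47.3 ng/mL) = 5.2854 × 10^5
x = 5.2854 × 10^5 / 69626 = 7.59

7.59-fold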